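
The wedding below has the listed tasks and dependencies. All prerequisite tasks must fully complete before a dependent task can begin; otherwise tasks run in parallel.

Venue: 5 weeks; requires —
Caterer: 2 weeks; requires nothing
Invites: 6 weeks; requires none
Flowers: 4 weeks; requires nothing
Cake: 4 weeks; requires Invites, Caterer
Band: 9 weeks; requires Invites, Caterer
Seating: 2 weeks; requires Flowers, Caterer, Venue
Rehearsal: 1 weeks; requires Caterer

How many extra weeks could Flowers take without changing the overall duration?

Critical path: Invites→Band = 6+9 = 15, so the finish is 15 weeks.
Longest path through Flowers: 6 weeks (earliest finish 4, latest finish 13).
Float = 15 − 6 = 9.

9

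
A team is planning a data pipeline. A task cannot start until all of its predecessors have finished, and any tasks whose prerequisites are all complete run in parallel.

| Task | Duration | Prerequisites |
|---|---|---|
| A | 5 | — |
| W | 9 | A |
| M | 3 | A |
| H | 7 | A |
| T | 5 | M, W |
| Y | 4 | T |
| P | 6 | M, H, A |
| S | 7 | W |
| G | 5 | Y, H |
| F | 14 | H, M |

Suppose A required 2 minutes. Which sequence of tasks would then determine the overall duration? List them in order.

Actual critical path: A→W→T→Y→G = 5+9+5+4+5 = 28 ⇒ 28 minutes.
Since A is critical, the -3 change carries straight to that chain (now 25 minutes).
No other chain overtakes it, so the finish is 25 minutes.

A, W, T, Y, G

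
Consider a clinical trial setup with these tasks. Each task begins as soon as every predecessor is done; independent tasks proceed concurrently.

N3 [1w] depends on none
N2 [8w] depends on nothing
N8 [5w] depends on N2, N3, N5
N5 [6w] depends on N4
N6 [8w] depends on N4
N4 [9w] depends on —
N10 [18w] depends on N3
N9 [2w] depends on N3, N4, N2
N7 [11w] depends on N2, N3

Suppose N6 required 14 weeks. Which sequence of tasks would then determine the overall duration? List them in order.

N4, N6

Actual critical path: N4→N5→N8 = 9+6+5 = 20 ⇒ 20 weeks.
N6 is off the critical path — its longest chain is 17 weeks, giving 3 of slack.
The binding chain switches to N4→N6 = 9+14 = 23; finish 23 weeks.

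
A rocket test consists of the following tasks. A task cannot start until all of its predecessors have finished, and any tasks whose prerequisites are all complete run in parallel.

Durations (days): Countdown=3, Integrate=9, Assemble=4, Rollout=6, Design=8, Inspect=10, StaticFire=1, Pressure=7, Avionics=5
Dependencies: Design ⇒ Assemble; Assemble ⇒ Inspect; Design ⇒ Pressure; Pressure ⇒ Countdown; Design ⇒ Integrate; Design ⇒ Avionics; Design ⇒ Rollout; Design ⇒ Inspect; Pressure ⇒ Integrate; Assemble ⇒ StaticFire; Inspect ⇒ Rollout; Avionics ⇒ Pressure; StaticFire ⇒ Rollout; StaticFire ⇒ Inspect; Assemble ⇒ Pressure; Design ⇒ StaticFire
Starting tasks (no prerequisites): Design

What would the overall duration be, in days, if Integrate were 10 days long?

Actual critical path: Design→Avionics→Pressure→Integrate = 8+5+7+9 = 29 ⇒ 29 days.
Integrate is on the critical path; changing it to 10 makes that path 30 days.
No other chain overtakes it, so the finish is 30 days.

30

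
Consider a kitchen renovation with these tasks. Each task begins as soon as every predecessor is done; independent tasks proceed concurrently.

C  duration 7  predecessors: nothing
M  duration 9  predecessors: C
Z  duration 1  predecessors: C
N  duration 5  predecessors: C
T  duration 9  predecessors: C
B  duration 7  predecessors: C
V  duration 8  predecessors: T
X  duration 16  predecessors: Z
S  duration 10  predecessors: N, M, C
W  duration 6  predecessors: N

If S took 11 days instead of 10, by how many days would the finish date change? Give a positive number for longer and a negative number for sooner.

Critical path before the change: C→M→S = 7+9+10 = 26 giving 26 days.
S is on the critical path; changing it to 11 makes that path 27 days.
The critical path is still C→M→S; finish is now 27 days.
Change in finish: 27 − 26 = +1 days.

1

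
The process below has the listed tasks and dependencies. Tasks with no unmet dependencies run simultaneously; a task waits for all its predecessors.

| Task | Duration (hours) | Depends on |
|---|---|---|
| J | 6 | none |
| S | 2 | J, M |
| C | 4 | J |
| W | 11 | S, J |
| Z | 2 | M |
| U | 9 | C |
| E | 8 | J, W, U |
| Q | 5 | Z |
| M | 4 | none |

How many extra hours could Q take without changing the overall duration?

The longest chain is J→S→W→E = 6+2+11+8 = 27; overall finish 27 hours.
Longest path through Q: 11 hours (earliest finish 11, latest finish 27).
Slack of Q = 22 − 6 = 16 hours.

16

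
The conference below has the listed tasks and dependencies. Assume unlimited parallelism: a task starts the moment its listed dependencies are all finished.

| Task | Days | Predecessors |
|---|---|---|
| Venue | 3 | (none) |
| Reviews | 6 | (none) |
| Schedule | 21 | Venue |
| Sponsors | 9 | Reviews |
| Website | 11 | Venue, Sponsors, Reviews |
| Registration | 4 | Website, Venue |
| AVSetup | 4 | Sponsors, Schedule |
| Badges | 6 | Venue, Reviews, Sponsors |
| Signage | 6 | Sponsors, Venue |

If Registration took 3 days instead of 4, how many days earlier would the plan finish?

Actual critical path: Reviews→Sponsors→Website→Registration = 6+9+11+4 = 30 ⇒ 30 days.
Registration is on the critical path; changing it to 3 makes that path 29 days.
No other chain overtakes it, so the finish is 29 days.
Change in finish: 29 − 30 = -1 days.

1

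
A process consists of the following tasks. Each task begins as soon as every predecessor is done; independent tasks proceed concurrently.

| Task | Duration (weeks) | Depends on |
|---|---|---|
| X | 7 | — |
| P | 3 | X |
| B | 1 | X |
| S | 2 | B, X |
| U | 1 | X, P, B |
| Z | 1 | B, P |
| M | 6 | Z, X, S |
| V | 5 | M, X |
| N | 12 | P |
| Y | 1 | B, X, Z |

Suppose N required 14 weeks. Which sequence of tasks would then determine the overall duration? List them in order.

X, P, N

Critical path before the change: X→P→N = 7+3+12 = 22 giving 22 weeks.
Since N is critical, the +2 change carries straight to that chain (now 24 weeks).
The critical path is still X→P→N; finish is now 24 weeks.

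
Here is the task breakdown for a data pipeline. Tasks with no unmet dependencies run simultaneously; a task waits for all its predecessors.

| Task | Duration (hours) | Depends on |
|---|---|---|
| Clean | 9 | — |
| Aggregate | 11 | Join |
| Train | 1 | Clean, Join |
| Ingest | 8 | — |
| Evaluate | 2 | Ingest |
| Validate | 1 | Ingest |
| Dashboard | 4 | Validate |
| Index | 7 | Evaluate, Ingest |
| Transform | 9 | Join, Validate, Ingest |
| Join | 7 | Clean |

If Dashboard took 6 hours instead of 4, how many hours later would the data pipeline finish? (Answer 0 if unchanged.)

0

The binding path is Clean→Join→Aggregate = 9+7+11 = 27; finish at 27 hours.
The longest path through Dashboard is only 13 hours, so Dashboard has float 14.
That remains the longest chain; total 27 hours.
Change in finish: 27 − 27 = +0 hours.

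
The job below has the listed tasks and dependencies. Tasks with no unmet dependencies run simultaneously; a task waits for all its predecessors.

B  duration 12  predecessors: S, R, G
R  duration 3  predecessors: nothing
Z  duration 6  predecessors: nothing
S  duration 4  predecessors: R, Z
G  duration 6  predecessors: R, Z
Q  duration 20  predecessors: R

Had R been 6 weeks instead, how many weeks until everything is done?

Critical path before the change: Z→G→B = 6+6+12 = 24 giving 24 weeks.
The longest path through R is only 23 weeks, so R has float 1.
New critical path: R→Q = 6+20 = 26 ⇒ 26 weeks.

26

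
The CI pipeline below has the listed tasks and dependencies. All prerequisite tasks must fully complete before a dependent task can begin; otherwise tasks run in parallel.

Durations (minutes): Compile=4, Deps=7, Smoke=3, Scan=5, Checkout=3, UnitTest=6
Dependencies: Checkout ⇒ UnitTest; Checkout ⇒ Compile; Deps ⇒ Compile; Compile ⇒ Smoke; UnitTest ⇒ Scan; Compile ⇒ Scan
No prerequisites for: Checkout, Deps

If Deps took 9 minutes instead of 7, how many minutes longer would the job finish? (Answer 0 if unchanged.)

As given, the longest chain is Deps→Compile→Scan = 7+4+5 = 16, so the finish is 16 minutes.
Deps is on the critical path; changing it to 9 makes that path 18 minutes.
No other chain overtakes it, so the finish is 18 minutes.
Change in finish: 18 − 16 = +2 minutes.

2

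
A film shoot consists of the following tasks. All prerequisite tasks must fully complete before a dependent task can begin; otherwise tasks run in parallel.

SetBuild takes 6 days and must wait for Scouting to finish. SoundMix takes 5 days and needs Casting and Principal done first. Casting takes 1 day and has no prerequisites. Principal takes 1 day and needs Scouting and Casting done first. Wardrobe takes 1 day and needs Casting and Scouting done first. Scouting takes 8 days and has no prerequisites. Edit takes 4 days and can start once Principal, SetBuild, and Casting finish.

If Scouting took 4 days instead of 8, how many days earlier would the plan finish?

4

Critical path before the change: Scouting→SetBuild→Edit = 8+6+4 = 18 giving 18 days.
Scouting is on the critical path; changing it to 4 makes that path 14 days.
No other chain overtakes it, so the finish is 14 days.
Change in finish: 14 − 18 = -4 days.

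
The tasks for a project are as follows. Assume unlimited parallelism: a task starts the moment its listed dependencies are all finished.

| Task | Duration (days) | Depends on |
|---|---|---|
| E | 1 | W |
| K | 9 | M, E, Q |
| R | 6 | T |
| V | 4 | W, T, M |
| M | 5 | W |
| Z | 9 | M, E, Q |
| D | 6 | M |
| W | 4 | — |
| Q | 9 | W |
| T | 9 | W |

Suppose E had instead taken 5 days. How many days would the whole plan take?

22

Actual critical path: W→Q→K = 4+9+9 = 22 ⇒ 22 days.
E has 8 days of float (longest path through it is 14).
That remains the longest chain; total 22 days.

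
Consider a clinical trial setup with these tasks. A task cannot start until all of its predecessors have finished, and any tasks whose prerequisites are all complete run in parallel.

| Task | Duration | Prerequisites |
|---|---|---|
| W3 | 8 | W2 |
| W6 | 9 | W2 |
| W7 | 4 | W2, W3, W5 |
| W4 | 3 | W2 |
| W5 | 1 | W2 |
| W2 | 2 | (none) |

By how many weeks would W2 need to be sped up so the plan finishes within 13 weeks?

Current finish: 14 weeks; target: 13.
W2 is on every critical path, so each week cut from W2 cuts the finish by one (this holds down to a finish of 13).
Need 14 − 13 = 1 week off W2 → W2 becomes 1 week, finish becomes 13.

1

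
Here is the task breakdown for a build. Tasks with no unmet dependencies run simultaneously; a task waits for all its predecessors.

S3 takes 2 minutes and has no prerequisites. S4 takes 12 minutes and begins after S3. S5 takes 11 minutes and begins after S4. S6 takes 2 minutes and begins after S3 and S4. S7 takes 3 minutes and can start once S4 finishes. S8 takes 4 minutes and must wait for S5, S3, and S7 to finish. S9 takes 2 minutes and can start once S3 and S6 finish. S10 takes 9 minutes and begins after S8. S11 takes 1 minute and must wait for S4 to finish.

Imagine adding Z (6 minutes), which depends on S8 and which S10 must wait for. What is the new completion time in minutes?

Originally the job takes 38 minutes.
With Z inserted, S10 now waits for max(S8, Z).
New critical path: S3→S4→S5→S8→Z→S10 = 2+12+11+4+6+9 = 44 ⇒ 44 minutes.

44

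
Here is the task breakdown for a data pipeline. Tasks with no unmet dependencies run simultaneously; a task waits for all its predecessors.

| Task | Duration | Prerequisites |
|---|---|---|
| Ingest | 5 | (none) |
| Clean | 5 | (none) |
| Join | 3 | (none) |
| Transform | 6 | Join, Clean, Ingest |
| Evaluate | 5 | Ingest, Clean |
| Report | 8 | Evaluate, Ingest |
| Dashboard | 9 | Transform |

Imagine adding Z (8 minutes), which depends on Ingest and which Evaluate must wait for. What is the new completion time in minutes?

Originally the project takes 20 minutes.
With Z inserted, Evaluate now waits for max(Ingest, Clean, Z).
New critical path: Ingest→Z→Evaluate→Report = 5+8+5+8 = 26 ⇒ 26 minutes.

26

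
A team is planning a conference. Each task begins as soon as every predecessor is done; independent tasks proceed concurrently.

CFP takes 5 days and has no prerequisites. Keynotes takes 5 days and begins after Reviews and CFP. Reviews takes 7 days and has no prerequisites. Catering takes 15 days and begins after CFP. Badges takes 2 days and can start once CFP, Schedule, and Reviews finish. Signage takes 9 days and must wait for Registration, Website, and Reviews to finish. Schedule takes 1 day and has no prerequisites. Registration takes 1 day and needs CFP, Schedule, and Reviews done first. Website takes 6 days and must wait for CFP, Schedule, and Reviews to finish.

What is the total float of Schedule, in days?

6

Critical path: Reviews→Website→Signage = 7+6+9 = 22, so the finish is 22 days.
The longest chain containing Schedule totals 16 days.
Float = 22 − 16 = 6.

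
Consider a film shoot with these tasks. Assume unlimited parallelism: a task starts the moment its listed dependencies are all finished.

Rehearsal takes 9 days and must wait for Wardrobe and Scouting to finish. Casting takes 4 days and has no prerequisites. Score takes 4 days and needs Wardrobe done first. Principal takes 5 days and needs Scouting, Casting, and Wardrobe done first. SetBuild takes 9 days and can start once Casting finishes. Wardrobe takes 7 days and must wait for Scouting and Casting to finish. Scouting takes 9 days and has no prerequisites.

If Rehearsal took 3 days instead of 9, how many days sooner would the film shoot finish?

Actual critical path: Scouting→Wardrobe→Rehearsal = 9+7+9 = 25 ⇒ 25 days.
Rehearsal is on the critical path; changing it to 3 makes that path 19 days.
New critical path: Scouting→Wardrobe→Principal = 9+7+5 = 21 ⇒ 21 days.
Change in finish: 21 − 25 = -4 days.

4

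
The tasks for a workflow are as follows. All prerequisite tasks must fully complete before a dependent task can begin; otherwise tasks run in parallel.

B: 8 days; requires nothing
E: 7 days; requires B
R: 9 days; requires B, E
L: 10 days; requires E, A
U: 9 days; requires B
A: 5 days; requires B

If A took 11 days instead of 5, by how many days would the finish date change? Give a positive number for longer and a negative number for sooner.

4

As given, the longest chain is B→E→L = 8+7+10 = 25, so the finish is 25 days.
A is off the critical path — its longest chain is 23 days, giving 2 of slack.
New critical path: B→A→L = 8+11+10 = 29 ⇒ 29 days.
Change in finish: 29 − 25 = +4 days.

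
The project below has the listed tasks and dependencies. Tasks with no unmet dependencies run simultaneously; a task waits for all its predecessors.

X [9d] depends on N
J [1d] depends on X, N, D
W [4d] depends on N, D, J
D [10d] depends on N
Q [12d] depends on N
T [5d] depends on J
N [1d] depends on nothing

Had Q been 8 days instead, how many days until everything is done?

17

Actual critical path: N→D→J→T = 1+10+1+5 = 17 ⇒ 17 days.
Q has 4 days of float (longest path through it is 13).
No other chain overtakes it, so the finish is 17 days.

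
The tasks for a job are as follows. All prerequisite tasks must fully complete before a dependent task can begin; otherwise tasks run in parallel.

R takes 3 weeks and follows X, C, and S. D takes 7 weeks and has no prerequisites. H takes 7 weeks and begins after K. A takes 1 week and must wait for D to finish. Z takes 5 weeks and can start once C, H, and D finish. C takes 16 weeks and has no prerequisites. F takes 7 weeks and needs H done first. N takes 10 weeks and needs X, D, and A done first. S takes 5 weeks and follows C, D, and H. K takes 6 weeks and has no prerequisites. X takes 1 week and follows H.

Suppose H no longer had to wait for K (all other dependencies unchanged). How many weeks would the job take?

24

With the dependency in place, C→S→R = 16+5+3 = 24 sets the finish at 24 weeks.
Without K→H, H's earliest start moves from 6 to 0.
New critical path: C→S→R = 16+5+3 = 24 ⇒ 24 weeks.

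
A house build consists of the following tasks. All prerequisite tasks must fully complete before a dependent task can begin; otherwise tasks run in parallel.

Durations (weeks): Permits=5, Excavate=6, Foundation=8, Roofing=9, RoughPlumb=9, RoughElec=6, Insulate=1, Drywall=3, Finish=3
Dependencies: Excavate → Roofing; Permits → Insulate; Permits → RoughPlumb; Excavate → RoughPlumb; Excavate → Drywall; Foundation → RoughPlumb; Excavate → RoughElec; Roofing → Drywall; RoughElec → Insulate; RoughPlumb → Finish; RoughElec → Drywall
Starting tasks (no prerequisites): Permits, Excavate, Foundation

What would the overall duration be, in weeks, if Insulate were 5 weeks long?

The binding path is Foundation→RoughPlumb→Finish = 8+9+3 = 20; finish at 20 weeks.
The longest path through Insulate is only 13 weeks, so Insulate has float 7.
That remains the longest chain; total 20 weeks.

20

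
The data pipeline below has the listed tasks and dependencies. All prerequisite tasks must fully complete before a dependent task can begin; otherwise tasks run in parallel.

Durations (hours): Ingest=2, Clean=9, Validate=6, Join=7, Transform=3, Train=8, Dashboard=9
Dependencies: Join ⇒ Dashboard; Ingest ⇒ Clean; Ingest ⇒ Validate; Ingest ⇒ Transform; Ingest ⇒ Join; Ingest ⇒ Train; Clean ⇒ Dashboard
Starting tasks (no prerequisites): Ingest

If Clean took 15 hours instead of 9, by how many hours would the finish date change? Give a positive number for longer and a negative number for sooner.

6

The binding path is Ingest→Clean→Dashboard = 2+9+9 = 20; finish at 20 hours.
Since Clean is critical, the +6 change carries straight to that chain (now 26 hours).
The critical path is still Ingest→Clean→Dashboard; finish is now 26 hours.
Change in finish: 26 − 20 = +6 hours.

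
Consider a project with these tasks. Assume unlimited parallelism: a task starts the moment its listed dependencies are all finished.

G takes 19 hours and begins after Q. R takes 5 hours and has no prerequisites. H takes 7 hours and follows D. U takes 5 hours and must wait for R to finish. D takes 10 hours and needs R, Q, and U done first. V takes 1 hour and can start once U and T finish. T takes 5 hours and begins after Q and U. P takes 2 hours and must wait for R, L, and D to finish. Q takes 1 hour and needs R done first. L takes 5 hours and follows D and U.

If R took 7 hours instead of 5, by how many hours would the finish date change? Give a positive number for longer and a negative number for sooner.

2

Baseline: R→U→D→L→P = 5+5+10+5+2 = 27 → 27 hours.
R lies on that path, so at 7 hours the path becomes 29 hours.
The critical path is still R→U→D→L→P; finish is now 29 hours.
Change in finish: 29 − 27 = +2 hours.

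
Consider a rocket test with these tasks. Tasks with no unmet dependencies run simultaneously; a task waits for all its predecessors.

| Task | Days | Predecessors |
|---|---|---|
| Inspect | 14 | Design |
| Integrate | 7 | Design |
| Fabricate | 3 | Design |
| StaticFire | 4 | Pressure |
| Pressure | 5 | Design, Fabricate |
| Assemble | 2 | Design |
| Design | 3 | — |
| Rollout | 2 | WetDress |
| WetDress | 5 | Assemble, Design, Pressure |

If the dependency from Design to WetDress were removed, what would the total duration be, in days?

18

Original critical path: Design→Fabricate→Pressure→WetDress→Rollout = 3+3+5+5+2 = 18 ⇒ 18 days.
Dropping Design→WetDress doesn't change WetDress's earliest start (11); another predecessor still binds.
New critical path: Design→Fabricate→Pressure→WetDress→Rollout = 3+3+5+5+2 = 18 ⇒ 18 days.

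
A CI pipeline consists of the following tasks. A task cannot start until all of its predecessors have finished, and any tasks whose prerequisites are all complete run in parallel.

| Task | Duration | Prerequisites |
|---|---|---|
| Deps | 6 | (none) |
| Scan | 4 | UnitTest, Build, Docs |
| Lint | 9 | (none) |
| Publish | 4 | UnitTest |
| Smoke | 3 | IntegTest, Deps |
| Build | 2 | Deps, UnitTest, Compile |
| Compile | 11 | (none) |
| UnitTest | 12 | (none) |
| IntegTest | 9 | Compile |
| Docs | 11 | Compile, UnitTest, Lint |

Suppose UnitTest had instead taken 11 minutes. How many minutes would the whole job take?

26

The binding path is UnitTest→Docs→Scan = 12+11+4 = 27; finish at 27 minutes.
UnitTest lies on that path, so at 11 minutes the path becomes 26 minutes.
The binding chain switches to Compile→Docs→Scan = 11+11+4 = 26; finish 26 minutes.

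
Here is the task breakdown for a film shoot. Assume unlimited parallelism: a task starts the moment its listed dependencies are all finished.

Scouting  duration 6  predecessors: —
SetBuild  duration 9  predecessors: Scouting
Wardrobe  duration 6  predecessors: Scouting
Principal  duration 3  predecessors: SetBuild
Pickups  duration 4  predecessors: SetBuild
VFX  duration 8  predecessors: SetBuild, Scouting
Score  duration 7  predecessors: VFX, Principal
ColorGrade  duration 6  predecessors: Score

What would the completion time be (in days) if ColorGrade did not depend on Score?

30

With the dependency in place, Scouting→SetBuild→VFX→Score→ColorGrade = 6+9+8+7+6 = 36 sets the finish at 36 days.
Without Score→ColorGrade, ColorGrade's earliest start moves from 30 to 0.
The longest chain is now Scouting→SetBuild→VFX→Score = 6+9+8+7 = 30, so the project takes 30 days.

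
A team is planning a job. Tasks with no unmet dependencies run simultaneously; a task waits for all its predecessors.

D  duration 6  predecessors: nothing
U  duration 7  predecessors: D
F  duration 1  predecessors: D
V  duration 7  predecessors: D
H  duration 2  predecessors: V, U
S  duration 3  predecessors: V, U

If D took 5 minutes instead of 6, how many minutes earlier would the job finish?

Critical path before the change: D→U→S = 6+7+3 = 16 giving 16 minutes.
D lies on that path, so at 5 minutes the path becomes 15 minutes.
The critical path is still D→U→S; finish is now 15 minutes.
Change in finish: 15 − 16 = -1 minutes.

1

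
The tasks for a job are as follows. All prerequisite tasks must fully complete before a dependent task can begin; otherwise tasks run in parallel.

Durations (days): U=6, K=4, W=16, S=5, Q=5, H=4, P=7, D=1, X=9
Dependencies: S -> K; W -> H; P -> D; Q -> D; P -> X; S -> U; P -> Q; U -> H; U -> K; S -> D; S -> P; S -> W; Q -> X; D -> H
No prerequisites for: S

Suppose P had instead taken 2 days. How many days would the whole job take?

The binding path is S→P→Q→X = 5+7+5+9 = 26; finish at 26 days.
P is on the critical path; changing it to 2 makes that path 21 days.
New critical path: S→W→H = 5+16+4 = 25 ⇒ 25 days.

25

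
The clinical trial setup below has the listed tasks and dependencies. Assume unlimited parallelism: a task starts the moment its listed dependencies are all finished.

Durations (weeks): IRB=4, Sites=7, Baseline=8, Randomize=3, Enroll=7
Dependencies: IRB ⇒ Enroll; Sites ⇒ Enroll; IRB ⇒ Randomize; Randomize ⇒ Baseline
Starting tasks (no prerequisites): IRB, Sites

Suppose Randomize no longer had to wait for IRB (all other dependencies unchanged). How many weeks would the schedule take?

Before: longest chain IRB→Randomize→Baseline = 4+3+8 = 15, finish 15.
Without IRB→Randomize, Randomize's earliest start moves from 4 to 0.
After: Sites→Enroll = 7+7 = 14 → 14 weeks.

14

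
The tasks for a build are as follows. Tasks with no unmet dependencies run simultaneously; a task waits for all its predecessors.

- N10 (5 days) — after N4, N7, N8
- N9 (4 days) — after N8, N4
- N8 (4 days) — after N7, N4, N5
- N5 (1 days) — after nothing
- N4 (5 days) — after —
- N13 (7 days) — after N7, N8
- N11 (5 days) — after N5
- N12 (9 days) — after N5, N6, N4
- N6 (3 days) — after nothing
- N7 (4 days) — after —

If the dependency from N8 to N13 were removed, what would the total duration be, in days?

With the dependency in place, N4→N8→N13 = 5+4+7 = 16 sets the finish at 16 days.
Without N8→N13, N13's earliest start moves from 9 to 4.
After: N4→N8→N10 = 5+4+5 = 14 → 14 days.

14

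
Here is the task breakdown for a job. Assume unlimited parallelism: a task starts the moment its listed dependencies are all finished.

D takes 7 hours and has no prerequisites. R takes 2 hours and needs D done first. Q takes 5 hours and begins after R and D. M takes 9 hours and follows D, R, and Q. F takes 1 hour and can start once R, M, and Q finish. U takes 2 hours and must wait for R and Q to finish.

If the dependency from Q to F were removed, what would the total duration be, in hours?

24

Before: longest chain D→R→Q→M→F = 7+2+5+9+1 = 24, finish 24.
Dropping Q→F doesn't change F's earliest start (23); another predecessor still binds.
After: D→R→Q→M→F = 7+2+5+9+1 = 24 → 24 hours.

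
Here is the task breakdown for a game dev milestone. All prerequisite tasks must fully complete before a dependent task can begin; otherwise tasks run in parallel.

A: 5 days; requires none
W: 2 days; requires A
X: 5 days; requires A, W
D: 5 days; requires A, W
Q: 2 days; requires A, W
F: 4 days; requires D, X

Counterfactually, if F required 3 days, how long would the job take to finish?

15

Critical path before the change: A→W→X→F = 5+2+5+4 = 16 giving 16 days.
Since F is critical, the -1 change carries straight to that chain (now 15 days).
That remains the longest chain; total 15 days.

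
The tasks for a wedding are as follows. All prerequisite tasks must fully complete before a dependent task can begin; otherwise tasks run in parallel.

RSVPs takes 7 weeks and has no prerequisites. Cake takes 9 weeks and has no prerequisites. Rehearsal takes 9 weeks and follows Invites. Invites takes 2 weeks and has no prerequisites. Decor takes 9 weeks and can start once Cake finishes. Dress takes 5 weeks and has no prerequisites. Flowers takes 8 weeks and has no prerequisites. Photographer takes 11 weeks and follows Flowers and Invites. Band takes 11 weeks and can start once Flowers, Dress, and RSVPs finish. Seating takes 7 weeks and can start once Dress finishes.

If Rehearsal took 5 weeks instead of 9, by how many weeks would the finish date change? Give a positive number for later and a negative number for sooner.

Baseline: Flowers→Band = 8+11 = 19 → 19 weeks.
Rehearsal is off the critical path — its longest chain is 11 weeks, giving 8 of slack.
No other chain overtakes it, so the finish is 19 weeks.
Change in finish: 19 − 19 = +0 weeks.

0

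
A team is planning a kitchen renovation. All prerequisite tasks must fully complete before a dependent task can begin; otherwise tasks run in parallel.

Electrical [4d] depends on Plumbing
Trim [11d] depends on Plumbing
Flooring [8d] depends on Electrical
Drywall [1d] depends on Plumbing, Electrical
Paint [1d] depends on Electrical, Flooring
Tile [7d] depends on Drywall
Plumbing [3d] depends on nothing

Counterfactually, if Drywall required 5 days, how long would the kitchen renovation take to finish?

19

The binding path is Plumbing→Electrical→Flooring→Paint = 3+4+8+1 = 16; finish at 16 days.
The longest path through Drywall is only 15 days, so Drywall has float 1.
New critical path: Plumbing→Electrical→Drywall→Tile = 3+4+5+7 = 19 ⇒ 19 days.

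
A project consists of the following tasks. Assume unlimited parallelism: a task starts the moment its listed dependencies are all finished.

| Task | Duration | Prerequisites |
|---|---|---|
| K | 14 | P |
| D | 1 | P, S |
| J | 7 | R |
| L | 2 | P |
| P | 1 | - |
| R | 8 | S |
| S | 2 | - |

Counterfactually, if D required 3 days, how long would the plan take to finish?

As given, the longest chain is S→R→J = 2+8+7 = 17, so the finish is 17 days.
D has 14 days of float (longest path through it is 3).
The critical path is still S→R→J; finish is now 17 days.

17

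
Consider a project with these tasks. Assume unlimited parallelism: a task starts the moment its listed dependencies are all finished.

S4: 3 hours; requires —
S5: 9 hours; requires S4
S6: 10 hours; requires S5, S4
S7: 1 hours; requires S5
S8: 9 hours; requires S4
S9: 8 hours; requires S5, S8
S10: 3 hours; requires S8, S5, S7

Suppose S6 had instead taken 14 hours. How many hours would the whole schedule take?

26

Actual critical path: S4→S5→S6 = 3+9+10 = 22 ⇒ 22 hours.
Since S6 is critical, the +4 change carries straight to that chain (now 26 hours).
That remains the longest chain; total 26 hours.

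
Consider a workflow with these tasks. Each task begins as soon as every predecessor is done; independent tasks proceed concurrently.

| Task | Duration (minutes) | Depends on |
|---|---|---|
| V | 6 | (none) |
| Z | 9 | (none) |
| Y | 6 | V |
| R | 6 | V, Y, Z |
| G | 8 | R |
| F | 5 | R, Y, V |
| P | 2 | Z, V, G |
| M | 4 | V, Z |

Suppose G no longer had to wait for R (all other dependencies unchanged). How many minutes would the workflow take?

Before: longest chain V→Y→R→G→P = 6+6+6+8+2 = 28, finish 28.
Without R→G, G's earliest start moves from 18 to 0.
New critical path: V→Y→R→F = 6+6+6+5 = 23 ⇒ 23 minutes.

23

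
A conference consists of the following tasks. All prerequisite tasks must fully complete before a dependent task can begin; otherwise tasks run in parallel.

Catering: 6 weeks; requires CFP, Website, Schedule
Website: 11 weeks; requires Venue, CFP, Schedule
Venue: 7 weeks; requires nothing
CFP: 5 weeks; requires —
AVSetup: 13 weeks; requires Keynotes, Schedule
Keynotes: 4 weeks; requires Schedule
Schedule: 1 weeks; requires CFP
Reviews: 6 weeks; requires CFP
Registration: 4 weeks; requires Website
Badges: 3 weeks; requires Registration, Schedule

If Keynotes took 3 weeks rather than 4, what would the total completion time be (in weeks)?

25

The binding path is Venue→Website→Registration→Badges = 7+11+4+3 = 25; finish at 25 weeks.
The longest path through Keynotes is only 23 weeks, so Keynotes has float 2.
That remains the longest chain; total 25 weeks.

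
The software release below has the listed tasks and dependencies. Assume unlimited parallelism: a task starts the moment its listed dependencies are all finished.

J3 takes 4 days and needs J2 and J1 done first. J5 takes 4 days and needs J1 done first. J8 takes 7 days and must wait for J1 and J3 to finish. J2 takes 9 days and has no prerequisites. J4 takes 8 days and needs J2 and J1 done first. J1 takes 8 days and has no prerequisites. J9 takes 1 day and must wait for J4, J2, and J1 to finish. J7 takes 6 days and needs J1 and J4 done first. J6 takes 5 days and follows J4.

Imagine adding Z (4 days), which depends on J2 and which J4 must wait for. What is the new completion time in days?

Originally the schedule takes 23 days.
With Z inserted, J4 now waits for max(J2, J1, Z).
New critical path: J2→Z→J4→J7 = 9+4+8+6 = 27 ⇒ 27 days.

27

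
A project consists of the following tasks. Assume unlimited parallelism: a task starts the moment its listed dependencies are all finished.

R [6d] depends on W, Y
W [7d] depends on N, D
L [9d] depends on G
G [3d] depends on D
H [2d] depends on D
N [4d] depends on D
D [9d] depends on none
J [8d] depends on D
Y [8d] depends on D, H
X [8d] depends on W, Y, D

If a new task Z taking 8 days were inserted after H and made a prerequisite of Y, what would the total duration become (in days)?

Originally the job takes 28 days.
With Z inserted, Y now waits for max(D, H, Z).
New critical path: D→H→Z→Y→X = 9+2+8+8+8 = 35 ⇒ 35 days.

35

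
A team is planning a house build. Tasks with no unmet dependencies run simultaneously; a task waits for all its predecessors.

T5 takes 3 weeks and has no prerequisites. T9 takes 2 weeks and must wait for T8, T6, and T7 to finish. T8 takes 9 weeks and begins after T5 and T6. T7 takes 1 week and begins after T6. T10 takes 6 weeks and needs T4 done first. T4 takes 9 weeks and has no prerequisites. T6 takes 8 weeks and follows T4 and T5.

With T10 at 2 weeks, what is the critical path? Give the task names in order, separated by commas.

T4, T6, T8, T9

The binding path is T4→T6→T8→T9 = 9+8+9+2 = 28; finish at 28 weeks.
T10 is off the critical path — its longest chain is 15 weeks, giving 13 of slack.
No other chain overtakes it, so the finish is 28 weeks.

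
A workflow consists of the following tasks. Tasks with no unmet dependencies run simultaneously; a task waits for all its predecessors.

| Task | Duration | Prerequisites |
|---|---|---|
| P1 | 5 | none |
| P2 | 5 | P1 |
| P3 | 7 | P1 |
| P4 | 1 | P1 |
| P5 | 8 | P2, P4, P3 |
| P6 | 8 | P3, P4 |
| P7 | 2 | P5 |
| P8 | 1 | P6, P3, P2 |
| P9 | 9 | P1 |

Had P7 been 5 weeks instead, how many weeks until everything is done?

Actual critical path: P1→P3→P5→P7 = 5+7+8+2 = 22 ⇒ 22 weeks.
Since P7 is critical, the +3 change carries straight to that chain (now 25 weeks).
The critical path is still P1→P3→P5→P7; finish is now 25 weeks.

25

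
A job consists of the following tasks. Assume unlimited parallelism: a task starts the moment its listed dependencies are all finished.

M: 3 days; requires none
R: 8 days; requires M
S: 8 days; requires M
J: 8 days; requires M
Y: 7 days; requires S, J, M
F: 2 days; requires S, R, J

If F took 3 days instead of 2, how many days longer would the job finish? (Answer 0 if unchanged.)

Actual critical path: M→S→Y = 3+8+7 = 18 ⇒ 18 days.
The longest path through F is only 13 days, so F has float 5.
The critical path is still M→S→Y; finish is now 18 days.
Change in finish: 18 − 18 = +0 days.

0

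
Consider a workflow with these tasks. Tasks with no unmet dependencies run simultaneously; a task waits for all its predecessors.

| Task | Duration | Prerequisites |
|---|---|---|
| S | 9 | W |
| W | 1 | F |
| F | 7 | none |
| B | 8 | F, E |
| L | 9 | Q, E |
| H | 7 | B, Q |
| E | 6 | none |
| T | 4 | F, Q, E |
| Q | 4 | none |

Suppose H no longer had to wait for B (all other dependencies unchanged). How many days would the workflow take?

17

Original critical path: F→B→H = 7+8+7 = 22 ⇒ 22 days.
Without B→H, H's earliest start moves from 15 to 4.
After: F→W→S = 7+1+9 = 17 → 17 days.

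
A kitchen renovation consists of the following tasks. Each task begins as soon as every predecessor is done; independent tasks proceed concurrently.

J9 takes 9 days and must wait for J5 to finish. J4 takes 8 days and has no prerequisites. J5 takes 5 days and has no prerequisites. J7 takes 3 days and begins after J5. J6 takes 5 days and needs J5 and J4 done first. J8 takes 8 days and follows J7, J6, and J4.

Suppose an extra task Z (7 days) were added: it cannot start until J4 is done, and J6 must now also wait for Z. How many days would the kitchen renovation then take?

Originally the kitchen renovation takes 21 days.
With Z inserted, J6 now waits for max(J5, J4, Z).
New critical path: J4→Z→J6→J8 = 8+7+5+8 = 28 ⇒ 28 days.

28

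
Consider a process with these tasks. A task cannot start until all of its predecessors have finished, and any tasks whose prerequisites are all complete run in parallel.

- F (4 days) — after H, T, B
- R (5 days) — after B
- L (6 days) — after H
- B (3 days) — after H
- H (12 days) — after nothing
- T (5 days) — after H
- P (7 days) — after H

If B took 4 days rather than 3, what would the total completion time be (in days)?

Actual critical path: H→T→F = 12+5+4 = 21 ⇒ 21 days.
B is off the critical path — its longest chain is 20 days, giving 1 of slack.
No other chain overtakes it, so the finish is 21 days.

21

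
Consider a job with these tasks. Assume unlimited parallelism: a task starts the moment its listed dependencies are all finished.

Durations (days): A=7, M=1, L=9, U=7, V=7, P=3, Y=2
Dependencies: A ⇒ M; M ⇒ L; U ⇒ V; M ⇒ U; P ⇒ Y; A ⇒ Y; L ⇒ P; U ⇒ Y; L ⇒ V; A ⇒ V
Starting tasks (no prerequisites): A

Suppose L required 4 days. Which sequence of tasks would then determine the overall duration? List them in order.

A, M, U, V

Critical path before the change: A→M→L→V = 7+1+9+7 = 24 giving 24 days.
Since L is critical, the -5 change carries straight to that chain (now 19 days).
Now A→M→U→V = 7+1+7+7 = 22 is longest, so the finish becomes 22 days.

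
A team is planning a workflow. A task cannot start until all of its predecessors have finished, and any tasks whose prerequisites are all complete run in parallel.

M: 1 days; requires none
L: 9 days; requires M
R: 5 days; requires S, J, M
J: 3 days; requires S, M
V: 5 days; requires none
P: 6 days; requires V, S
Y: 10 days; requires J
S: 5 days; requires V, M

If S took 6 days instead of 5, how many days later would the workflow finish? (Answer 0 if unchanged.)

1

Actual critical path: V→S→J→Y = 5+5+3+10 = 23 ⇒ 23 days.
Since S is critical, the +1 change carries straight to that chain (now 24 days).
The critical path is still V→S→J→Y; finish is now 24 days.
Change in finish: 24 − 23 = +1 days.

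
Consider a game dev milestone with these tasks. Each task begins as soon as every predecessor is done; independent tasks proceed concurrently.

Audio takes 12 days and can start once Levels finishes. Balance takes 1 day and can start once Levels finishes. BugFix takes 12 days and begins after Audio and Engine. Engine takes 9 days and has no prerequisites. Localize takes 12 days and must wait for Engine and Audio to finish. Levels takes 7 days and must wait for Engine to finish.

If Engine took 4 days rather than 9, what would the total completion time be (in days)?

As given, the longest chain is Engine→Levels→Audio→BugFix = 9+7+12+12 = 40, so the finish is 40 days.
Since Engine is critical, the -5 change carries straight to that chain (now 35 days).
No other chain overtakes it, so the finish is 35 days.

35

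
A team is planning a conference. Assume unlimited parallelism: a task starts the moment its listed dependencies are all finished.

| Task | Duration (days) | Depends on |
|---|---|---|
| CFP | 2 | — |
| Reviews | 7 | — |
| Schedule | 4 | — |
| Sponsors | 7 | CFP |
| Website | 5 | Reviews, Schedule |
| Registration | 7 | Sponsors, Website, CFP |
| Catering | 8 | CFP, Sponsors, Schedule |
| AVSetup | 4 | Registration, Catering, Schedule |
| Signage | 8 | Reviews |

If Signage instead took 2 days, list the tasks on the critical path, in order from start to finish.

Actual critical path: Reviews→Website→Registration→AVSetup = 7+5+7+4 = 23 ⇒ 23 days.
The longest path through Signage is only 15 days, so Signage has float 8.
The critical path is still Reviews→Website→Registration→AVSetup; finish is now 23 days.

Reviews, Website, Registration, AVSetup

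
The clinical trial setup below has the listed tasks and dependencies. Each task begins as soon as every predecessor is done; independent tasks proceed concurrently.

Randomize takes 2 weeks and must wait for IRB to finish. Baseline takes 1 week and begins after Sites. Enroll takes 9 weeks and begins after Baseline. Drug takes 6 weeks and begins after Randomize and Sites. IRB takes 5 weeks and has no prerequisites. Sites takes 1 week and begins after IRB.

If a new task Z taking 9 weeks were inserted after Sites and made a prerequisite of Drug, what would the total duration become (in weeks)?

Originally the project takes 16 weeks.
With Z inserted, Drug now waits for max(Randomize, Sites, Z).
New critical path: IRB→Sites→Z→Drug = 5+1+9+6 = 21 ⇒ 21 weeks.

21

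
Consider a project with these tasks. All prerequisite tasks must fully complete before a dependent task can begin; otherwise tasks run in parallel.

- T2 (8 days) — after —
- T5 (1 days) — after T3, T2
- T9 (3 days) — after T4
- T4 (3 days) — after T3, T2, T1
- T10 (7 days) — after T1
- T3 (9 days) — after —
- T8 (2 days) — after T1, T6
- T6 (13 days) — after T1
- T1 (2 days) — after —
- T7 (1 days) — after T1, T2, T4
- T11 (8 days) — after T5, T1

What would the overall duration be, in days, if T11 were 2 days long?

Critical path before the change: T3→T5→T11 = 9+1+8 = 18 giving 18 days.
T11 is on the critical path; changing it to 2 makes that path 12 days.
The binding chain switches to T1→T6→T8 = 2+13+2 = 17; finish 17 days.

17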